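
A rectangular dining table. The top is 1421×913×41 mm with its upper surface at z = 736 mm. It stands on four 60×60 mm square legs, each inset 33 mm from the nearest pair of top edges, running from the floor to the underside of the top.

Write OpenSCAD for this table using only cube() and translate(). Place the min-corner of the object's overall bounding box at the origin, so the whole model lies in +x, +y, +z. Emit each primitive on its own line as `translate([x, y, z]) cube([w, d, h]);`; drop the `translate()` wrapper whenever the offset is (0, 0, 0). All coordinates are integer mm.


// leg_h = 736 - 41 = 695
translate([0, 0, 695]) cube([1421, 913, 41]);
translate([33, 33, 0]) cube([60, 60, 695]);
translate([1328, 33, 0]) cube([60, 60, 695]);
translate([33, 820, 0]) cube([60, 60, 695]);
translate([1328, 820, 0]) cube([60, 60, 695]);


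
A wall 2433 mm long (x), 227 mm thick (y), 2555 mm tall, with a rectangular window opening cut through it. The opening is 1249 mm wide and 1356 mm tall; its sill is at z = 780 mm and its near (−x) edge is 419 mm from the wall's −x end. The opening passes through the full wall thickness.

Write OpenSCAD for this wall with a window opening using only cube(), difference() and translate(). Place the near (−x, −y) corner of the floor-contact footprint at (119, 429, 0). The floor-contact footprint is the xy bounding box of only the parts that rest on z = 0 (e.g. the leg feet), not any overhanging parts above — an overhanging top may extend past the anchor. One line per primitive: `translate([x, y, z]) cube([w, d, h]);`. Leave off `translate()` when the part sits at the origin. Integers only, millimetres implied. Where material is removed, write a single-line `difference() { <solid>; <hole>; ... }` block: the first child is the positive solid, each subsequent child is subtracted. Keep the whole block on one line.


difference() { translate([119, 429, 0]) cube([2433, 227, 2555]); translate([538, 429, 780]) cube([1249, 227, 1356]); }


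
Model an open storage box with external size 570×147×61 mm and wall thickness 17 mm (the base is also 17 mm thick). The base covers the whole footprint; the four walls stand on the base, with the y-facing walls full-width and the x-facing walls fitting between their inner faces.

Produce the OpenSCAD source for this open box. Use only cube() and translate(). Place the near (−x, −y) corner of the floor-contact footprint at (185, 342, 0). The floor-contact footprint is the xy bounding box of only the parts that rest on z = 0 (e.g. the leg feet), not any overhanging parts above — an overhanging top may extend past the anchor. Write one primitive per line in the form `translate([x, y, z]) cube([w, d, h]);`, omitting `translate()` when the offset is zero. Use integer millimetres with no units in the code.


translate([185, 342, 0]) cube([570, 147, 17]);
translate([185, 342, 17]) cube([570, 17, 44]);
translate([185, 472, 17]) cube([570, 17, 44]);
translate([185, 359, 17]) cube([17, 113, 44]);
translate([738, 359, 17]) cube([17, 113, 44]);


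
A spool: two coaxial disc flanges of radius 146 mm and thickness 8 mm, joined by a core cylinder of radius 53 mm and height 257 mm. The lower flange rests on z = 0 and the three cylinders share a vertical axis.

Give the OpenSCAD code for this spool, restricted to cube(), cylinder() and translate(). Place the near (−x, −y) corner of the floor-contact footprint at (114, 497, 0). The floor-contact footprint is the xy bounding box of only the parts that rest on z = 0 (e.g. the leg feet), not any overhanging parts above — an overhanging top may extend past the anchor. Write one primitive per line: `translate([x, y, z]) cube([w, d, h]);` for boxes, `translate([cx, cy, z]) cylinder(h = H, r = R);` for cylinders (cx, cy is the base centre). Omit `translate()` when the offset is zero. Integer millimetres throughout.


translate([260, 643, 0]) cylinder(h = 8, r = 146);
translate([260, 643, 8]) cylinder(h = 257, r = 53);
translate([260, 643, 265]) cylinder(h = 8, r = 146);


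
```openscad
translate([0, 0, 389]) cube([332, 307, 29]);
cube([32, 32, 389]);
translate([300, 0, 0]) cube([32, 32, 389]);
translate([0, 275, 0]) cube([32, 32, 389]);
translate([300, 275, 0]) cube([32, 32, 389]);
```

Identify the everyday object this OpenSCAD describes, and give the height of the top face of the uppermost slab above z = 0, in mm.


A stool. The seat height is 418 mm.

A 332×307×29 slab at z = 389 on four corner posts — a stool. The seat top is 389 + 29 = 418 mm.


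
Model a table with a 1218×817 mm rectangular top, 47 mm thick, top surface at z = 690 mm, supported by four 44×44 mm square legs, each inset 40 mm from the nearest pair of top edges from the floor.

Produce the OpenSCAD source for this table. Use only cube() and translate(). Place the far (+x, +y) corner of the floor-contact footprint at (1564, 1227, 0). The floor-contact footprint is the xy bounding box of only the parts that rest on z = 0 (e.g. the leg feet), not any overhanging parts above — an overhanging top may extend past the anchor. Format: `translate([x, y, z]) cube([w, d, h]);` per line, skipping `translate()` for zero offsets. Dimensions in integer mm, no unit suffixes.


// leg_h = 690 - 47 = 643
translate([386, 450, 643]) cube([1218, 817, 47]);
translate([426, 490, 0]) cube([44, 44, 643]);
translate([1520, 490, 0]) cube([44, 44, 643]);
translate([426, 1183, 0]) cube([44, 44, 643]);
translate([1520, 1183, 0]) cube([44, 44, 643]);


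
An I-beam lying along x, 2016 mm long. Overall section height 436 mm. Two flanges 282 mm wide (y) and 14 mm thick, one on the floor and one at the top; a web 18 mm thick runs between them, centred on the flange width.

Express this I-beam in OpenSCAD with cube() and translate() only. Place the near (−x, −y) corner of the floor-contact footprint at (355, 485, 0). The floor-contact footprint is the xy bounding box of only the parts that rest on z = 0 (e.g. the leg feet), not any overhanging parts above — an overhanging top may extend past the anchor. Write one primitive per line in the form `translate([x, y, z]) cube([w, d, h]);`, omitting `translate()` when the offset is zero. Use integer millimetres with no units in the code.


translate([355, 485, 0]) cube([2016, 282, 14]);
translate([355, 617, 14]) cube([2016, 18, 408]);
translate([355, 485, 422]) cube([2016, 282, 14]);


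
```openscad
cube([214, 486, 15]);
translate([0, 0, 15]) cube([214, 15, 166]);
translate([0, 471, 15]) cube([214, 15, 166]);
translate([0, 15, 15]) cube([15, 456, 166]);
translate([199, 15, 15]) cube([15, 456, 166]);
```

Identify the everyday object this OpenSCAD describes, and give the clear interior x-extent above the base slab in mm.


An open box. The internal width is 184 mm.

A 214×486 base slab with four walls standing on it — an open box. The base is 214 mm wide and the walls are 15 mm thick, so the internal width is 214 − 2 × 15 = 184 mm.


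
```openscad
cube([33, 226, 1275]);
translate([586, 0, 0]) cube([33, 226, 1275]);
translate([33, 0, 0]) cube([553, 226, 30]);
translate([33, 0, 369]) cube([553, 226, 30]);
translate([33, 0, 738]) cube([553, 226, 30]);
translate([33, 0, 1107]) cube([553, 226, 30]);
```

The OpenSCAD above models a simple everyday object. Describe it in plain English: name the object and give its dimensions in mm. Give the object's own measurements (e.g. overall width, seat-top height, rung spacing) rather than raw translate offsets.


An open bookshelf. Two side panels, each 33 mm thick, 226 mm deep and 1275 mm tall, stand 619 mm apart (outside-to-outside). Between them sit 4 shelves, each 30 mm thick and 226 mm deep, spanning the full gap between the sides. The bottom shelf rests on the floor (its underside at z = 0) and the clear gap between one shelf's top and the next shelf's underside is 339 mm.


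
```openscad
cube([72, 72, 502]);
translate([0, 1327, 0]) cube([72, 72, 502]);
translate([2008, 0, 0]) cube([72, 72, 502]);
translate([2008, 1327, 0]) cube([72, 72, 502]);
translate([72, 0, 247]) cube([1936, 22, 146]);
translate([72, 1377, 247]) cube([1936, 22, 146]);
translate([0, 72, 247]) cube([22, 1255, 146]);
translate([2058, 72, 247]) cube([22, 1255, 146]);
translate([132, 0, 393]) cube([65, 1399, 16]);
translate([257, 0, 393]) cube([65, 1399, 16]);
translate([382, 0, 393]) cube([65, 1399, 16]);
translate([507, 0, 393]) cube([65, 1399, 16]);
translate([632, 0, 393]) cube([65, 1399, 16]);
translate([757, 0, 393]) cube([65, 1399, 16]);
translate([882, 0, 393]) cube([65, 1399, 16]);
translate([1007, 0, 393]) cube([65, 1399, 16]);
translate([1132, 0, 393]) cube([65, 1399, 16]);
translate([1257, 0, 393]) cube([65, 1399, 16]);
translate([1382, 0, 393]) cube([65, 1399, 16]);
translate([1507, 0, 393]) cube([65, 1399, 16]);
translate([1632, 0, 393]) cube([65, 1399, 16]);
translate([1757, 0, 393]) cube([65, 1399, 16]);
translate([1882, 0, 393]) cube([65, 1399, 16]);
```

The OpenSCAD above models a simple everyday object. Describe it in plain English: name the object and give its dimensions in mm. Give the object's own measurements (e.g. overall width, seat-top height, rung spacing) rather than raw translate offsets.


A bed frame 2080 mm long (x) by 1399 mm wide (y). Four 72×72 mm corner posts, 502 mm tall, at the corners of the footprint. Four rails of 22 mm thickness and 146 mm height run between adjacent posts with their undersides at z = 247 mm, their outer faces flush with the outside of the frame (the two x-running rails run between the posts' inner faces; the two y-running rails run between the posts' inner faces). 15 slats, each 65 mm wide (x) and 16 mm thick, lie across the top of the two x-running rails, running the full 1399 mm width of the frame in y; along x they sit between the end posts with a 60 mm gap after the −x posts and between neighbouring slats, leaving 61 mm before the +x posts.


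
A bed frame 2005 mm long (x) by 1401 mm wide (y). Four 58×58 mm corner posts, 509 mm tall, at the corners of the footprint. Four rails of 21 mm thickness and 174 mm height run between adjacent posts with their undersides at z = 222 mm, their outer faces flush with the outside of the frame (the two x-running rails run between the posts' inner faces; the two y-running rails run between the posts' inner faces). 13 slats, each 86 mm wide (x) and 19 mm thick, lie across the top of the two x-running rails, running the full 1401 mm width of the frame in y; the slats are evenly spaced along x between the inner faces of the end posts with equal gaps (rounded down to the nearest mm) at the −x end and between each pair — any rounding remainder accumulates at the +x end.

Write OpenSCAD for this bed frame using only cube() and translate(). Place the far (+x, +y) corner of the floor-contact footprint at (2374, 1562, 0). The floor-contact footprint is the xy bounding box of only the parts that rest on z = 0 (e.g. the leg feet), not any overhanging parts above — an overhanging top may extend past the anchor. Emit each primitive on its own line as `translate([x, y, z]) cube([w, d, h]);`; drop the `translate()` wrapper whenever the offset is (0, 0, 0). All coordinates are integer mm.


// slat z = rail_z + rail_h = 222 + 174 = 396
// slat gap = ⌊(1889 − 13·86) / 14⌋ = 55
translate([369, 161, 0]) cube([58, 58, 509]);
translate([369, 1504, 0]) cube([58, 58, 509]);
translate([2316, 161, 0]) cube([58, 58, 509]);
translate([2316, 1504, 0]) cube([58, 58, 509]);
translate([427, 161, 222]) cube([1889, 21, 174]);
translate([427, 1541, 222]) cube([1889, 21, 174]);
translate([369, 219, 222]) cube([21, 1285, 174]);
translate([2353, 219, 222]) cube([21, 1285, 174]);
translate([482, 161, 396]) cube([86, 1401, 19]);
translate([623, 161, 396]) cube([86, 1401, 19]);
translate([764, 161, 396]) cube([86, 1401, 19]);
translate([905, 161, 396]) cube([86, 1401, 19]);
translate([1046, 161, 396]) cube([86, 1401, 19]);
translate([1187, 161, 396]) cube([86, 1401, 19]);
translate([1328, 161, 396]) cube([86, 1401, 19]);
translate([1469, 161, 396]) cube([86, 1401, 19]);
translate([1610, 161, 396]) cube([86, 1401, 19]);
translate([1751, 161, 396]) cube([86, 1401, 19]);
translate([1892, 161, 396]) cube([86, 1401, 19]);
translate([2033, 161, 396]) cube([86, 1401, 19]);
translate([2174, 161, 396]) cube([86, 1401, 19]);


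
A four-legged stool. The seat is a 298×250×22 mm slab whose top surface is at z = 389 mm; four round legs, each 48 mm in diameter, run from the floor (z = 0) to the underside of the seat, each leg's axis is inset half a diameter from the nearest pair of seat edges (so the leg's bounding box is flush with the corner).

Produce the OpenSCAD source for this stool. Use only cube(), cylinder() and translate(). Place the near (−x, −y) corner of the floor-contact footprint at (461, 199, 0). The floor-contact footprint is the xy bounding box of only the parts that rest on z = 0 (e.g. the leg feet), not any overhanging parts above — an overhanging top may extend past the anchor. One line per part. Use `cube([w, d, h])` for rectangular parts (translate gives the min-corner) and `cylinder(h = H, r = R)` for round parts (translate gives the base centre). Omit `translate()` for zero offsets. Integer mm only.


// leg_h = 389 - 22 = 367
translate([461, 199, 367]) cube([298, 250, 22]);
translate([485, 223, 0]) cylinder(h = 367, r = 24);
translate([735, 223, 0]) cylinder(h = 367, r = 24);
translate([485, 425, 0]) cylinder(h = 367, r = 24);
translate([735, 425, 0]) cylinder(h = 367, r = 24);


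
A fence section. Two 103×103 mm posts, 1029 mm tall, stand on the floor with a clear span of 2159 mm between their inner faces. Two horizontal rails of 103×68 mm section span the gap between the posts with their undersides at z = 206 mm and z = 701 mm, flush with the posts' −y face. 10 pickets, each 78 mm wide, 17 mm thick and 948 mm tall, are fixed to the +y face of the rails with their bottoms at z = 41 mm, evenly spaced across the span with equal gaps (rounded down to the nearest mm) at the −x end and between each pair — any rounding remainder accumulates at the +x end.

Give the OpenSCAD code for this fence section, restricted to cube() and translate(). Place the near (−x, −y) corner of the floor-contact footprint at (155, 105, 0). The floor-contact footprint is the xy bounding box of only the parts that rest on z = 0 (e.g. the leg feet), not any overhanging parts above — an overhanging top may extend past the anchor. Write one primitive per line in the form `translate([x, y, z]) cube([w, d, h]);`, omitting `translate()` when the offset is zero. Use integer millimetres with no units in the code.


translate([155, 105, 0]) cube([103, 103, 1029]);
translate([2417, 105, 0]) cube([103, 103, 1029]);
translate([258, 105, 206]) cube([2159, 103, 68]);
translate([258, 105, 701]) cube([2159, 103, 68]);
translate([383, 208, 41]) cube([78, 17, 948]);
translate([586, 208, 41]) cube([78, 17, 948]);
translate([789, 208, 41]) cube([78, 17, 948]);
translate([992, 208, 41]) cube([78, 17, 948]);
translate([1195, 208, 41]) cube([78, 17, 948]);
translate([1398, 208, 41]) cube([78, 17, 948]);
translate([1601, 208, 41]) cube([78, 17, 948]);
translate([1804, 208, 41]) cube([78, 17, 948]);
translate([2007, 208, 41]) cube([78, 17, 948]);
translate([2210, 208, 41]) cube([78, 17, 948]);


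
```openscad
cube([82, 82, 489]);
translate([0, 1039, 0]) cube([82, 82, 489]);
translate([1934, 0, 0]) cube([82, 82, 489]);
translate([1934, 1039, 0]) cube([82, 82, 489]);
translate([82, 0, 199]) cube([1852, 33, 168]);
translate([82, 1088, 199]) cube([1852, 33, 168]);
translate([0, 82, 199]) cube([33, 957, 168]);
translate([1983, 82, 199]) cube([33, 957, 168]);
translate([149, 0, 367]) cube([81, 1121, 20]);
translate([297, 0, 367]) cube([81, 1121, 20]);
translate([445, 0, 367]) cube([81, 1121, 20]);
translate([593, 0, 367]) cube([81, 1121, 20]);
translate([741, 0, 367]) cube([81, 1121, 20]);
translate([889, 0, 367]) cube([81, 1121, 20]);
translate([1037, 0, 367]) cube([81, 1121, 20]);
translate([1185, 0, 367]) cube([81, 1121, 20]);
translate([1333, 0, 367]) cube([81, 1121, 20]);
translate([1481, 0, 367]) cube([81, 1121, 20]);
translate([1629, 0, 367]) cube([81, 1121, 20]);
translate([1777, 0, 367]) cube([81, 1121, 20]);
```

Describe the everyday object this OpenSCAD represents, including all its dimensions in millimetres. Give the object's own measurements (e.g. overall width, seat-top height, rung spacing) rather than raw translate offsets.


A bed frame 2016 mm long (x) by 1121 mm wide (y). Four 82×82 mm corner posts, 489 mm tall, at the corners of the footprint. Four rails of 33 mm thickness and 168 mm height run between adjacent posts with their undersides at z = 199 mm, their outer faces flush with the outside of the frame (the two x-running rails run between the posts' inner faces; the two y-running rails run between the posts' inner faces). 12 slats, each 81 mm wide (x) and 20 mm thick, lie across the top of the two x-running rails, running the full 1121 mm width of the frame in y; along x they sit between the end posts with a 67 mm gap after the −x posts and between neighbouring slats, leaving 76 mm before the +x posts.


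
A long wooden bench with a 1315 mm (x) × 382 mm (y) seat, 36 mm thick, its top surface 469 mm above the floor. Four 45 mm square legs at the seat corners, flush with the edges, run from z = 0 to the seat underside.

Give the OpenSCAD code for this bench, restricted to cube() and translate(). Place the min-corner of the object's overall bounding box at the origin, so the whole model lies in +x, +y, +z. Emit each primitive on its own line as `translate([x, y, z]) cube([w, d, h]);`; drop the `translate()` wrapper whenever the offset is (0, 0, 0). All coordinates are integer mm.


translate([0, 0, 433]) cube([1315, 382, 36]);
cube([45, 45, 433]);
translate([0, 337, 0]) cube([45, 45, 433]);
translate([1270, 0, 0]) cube([45, 45, 433]);
translate([1270, 337, 0]) cube([45, 45, 433]);


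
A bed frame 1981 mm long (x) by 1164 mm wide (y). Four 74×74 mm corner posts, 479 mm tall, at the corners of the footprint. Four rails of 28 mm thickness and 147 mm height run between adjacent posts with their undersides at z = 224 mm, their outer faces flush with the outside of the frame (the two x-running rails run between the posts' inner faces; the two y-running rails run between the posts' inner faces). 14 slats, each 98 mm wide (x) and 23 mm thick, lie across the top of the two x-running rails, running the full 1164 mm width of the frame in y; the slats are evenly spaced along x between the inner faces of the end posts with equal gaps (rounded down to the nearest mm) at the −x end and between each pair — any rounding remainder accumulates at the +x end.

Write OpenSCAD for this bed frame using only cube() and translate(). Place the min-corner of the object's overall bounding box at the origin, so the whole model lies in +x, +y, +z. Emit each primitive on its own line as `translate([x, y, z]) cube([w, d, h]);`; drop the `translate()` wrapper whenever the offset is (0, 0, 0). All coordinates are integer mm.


cube([74, 74, 479]);
translate([0, 1090, 0]) cube([74, 74, 479]);
translate([1907, 0, 0]) cube([74, 74, 479]);
translate([1907, 1090, 0]) cube([74, 74, 479]);
translate([74, 0, 224]) cube([1833, 28, 147]);
translate([74, 1136, 224]) cube([1833, 28, 147]);
translate([0, 74, 224]) cube([28, 1016, 147]);
translate([1953, 74, 224]) cube([28, 1016, 147]);
translate([104, 0, 371]) cube([98, 1164, 23]);
translate([232, 0, 371]) cube([98, 1164, 23]);
translate([360, 0, 371]) cube([98, 1164, 23]);
translate([488, 0, 371]) cube([98, 1164, 23]);
translate([616, 0, 371]) cube([98, 1164, 23]);
translate([744, 0, 371]) cube([98, 1164, 23]);
translate([872, 0, 371]) cube([98, 1164, 23]);
translate([1000, 0, 371]) cube([98, 1164, 23]);
translate([1128, 0, 371]) cube([98, 1164, 23]);
translate([1256, 0, 371]) cube([98, 1164, 23]);
translate([1384, 0, 371]) cube([98, 1164, 23]);
translate([1512, 0, 371]) cube([98, 1164, 23]);
translate([1640, 0, 371]) cube([98, 1164, 23]);
translate([1768, 0, 371]) cube([98, 1164, 23]);


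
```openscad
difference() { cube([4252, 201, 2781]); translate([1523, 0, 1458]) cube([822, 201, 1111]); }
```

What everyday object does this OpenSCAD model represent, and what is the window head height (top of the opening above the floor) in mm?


A wall with a window opening. The window head height is 2569 mm.

A wall with a rectangular opening subtracted — a window. Sill at z = 1458, opening 1111 mm tall, so the head is at 1458 + 1111 = 2569 mm.


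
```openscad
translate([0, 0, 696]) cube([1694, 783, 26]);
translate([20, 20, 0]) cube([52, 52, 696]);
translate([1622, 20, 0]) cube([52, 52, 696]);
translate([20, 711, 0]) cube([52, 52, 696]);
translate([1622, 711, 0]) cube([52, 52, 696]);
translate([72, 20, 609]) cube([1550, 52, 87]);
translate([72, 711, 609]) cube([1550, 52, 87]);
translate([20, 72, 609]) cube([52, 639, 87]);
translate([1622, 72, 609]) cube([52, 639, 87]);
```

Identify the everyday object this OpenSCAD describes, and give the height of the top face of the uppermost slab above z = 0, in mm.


A table. The table height is 722 mm.

A 1694×783×26 slab sits at z = 696 on four 52 mm square posts — a table. The top surface is at 696 + 26 = 722 mm.


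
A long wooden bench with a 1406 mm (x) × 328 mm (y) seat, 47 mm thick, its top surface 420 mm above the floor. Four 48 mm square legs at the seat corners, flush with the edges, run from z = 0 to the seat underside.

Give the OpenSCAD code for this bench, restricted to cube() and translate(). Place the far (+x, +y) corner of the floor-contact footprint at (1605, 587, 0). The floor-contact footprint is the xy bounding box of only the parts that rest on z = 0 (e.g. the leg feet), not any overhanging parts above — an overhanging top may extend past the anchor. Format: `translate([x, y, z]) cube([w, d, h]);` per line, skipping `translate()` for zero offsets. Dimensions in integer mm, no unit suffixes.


translate([199, 259, 373]) cube([1406, 328, 47]);
translate([199, 259, 0]) cube([48, 48, 373]);
translate([199, 539, 0]) cube([48, 48, 373]);
translate([1557, 259, 0]) cube([48, 48, 373]);
translate([1557, 539, 0]) cube([48, 48, 373]);


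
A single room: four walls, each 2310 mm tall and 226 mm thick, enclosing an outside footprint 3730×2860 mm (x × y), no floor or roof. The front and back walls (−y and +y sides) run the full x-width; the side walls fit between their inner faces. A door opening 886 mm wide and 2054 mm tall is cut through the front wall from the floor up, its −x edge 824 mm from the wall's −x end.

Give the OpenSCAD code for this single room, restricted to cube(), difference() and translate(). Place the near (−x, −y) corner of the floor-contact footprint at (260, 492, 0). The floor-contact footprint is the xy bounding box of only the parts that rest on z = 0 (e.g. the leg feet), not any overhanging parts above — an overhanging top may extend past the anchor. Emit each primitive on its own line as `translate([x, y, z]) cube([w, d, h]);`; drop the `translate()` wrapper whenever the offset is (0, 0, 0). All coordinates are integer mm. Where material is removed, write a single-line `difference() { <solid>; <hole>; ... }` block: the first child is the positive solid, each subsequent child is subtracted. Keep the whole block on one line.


difference() { translate([260, 492, 0]) cube([3730, 226, 2310]); translate([1084, 492, 0]) cube([886, 226, 2054]); }
translate([260, 3126, 0]) cube([3730, 226, 2310]);
translate([260, 718, 0]) cube([226, 2408, 2310]);
translate([3764, 718, 0]) cube([226, 2408, 2310]);


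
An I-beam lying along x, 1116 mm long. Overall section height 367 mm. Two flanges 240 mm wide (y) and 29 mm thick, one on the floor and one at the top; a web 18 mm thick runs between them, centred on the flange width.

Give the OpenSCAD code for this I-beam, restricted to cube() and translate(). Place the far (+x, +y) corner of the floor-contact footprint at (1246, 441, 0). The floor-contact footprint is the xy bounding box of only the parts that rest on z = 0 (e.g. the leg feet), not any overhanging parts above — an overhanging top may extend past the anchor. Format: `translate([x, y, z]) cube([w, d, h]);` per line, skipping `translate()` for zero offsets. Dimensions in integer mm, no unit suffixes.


translate([130, 201, 0]) cube([1116, 240, 29]);
translate([130, 312, 29]) cube([1116, 18, 309]);
translate([130, 201, 338]) cube([1116, 240, 29]);


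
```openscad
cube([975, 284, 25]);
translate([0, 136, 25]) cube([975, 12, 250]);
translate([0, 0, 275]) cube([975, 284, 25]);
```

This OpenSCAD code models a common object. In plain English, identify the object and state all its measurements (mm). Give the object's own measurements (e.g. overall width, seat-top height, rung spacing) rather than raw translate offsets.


An I-beam lying along x, 975 mm long. Overall section height 300 mm. Two flanges 284 mm wide (y) and 25 mm thick, one on the floor and one at the top; a web 12 mm thick runs between them, centred on the flange width.


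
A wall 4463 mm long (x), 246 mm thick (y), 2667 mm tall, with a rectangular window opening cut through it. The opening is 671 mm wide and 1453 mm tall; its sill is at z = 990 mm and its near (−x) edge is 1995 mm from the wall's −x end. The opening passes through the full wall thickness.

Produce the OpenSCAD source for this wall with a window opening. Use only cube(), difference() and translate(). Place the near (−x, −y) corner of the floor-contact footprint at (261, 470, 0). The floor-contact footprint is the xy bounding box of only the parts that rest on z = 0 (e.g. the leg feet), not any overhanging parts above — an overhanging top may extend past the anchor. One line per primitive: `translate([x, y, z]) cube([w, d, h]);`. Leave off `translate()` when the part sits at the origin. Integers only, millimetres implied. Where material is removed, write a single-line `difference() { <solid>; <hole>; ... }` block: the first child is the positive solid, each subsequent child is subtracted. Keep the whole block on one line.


difference() { translate([261, 470, 0]) cube([4463, 246, 2667]); translate([2256, 470, 990]) cube([671, 246, 1453]); }


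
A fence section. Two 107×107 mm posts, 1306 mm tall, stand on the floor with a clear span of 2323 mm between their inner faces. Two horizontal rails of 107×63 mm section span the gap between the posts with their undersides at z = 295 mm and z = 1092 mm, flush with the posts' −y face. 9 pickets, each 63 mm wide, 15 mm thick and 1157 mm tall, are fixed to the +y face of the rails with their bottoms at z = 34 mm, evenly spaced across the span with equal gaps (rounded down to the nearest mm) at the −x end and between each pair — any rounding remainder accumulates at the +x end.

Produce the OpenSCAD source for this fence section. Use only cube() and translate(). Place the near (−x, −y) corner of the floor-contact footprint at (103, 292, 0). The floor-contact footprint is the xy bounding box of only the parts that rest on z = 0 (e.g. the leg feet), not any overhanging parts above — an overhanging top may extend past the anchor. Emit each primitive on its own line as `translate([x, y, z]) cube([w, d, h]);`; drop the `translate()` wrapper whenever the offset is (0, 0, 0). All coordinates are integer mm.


translate([103, 292, 0]) cube([107, 107, 1306]);
translate([2533, 292, 0]) cube([107, 107, 1306]);
translate([210, 292, 295]) cube([2323, 107, 63]);
translate([210, 292, 1092]) cube([2323, 107, 63]);
translate([385, 399, 34]) cube([63, 15, 1157]);
translate([623, 399, 34]) cube([63, 15, 1157]);
translate([861, 399, 34]) cube([63, 15, 1157]);
translate([1099, 399, 34]) cube([63, 15, 1157]);
translate([1337, 399, 34]) cube([63, 15, 1157]);
translate([1575, 399, 34]) cube([63, 15, 1157]);
translate([1813, 399, 34]) cube([63, 15, 1157]);
translate([2051, 399, 34]) cube([63, 15, 1157]);
translate([2289, 399, 34]) cube([63, 15, 1157]);


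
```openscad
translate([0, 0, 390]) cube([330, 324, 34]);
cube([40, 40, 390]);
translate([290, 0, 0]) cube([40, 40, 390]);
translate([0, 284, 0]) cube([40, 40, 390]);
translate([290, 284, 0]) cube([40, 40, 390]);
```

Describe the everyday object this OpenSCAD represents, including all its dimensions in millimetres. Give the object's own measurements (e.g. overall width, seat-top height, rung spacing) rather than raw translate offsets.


A four-legged stool. The seat is a 330×324×34 mm slab whose top surface is at z = 424 mm; four square legs, each 40×40 mm in cross-section, run from the floor (z = 0) to the underside of the seat, each flush with a corner of the seat.


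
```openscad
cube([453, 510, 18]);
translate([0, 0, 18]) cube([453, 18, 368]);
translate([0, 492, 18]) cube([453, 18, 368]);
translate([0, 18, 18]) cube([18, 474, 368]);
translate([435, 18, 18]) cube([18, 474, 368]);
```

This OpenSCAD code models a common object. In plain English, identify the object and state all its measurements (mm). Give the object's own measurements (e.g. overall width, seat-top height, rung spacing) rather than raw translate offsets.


An open-topped rectangular box: outside dimensions 453×510×386 mm, with a uniform wall and base thickness of 18 mm. The base is a full 453×510 slab on the floor; four walls sit on top of the base. The front and back walls (the −y and +y sides) span the full width; the two side walls fit between them.


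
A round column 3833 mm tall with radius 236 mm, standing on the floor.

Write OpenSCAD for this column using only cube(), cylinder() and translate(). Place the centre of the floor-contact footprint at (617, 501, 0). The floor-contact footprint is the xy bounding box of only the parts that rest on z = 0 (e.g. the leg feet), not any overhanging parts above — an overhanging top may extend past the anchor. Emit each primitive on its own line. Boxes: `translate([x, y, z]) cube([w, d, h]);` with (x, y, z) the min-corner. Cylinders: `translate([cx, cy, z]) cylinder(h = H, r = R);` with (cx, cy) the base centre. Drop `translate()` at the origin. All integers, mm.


translate([617, 501, 0]) cylinder(h = 3833, r = 236);


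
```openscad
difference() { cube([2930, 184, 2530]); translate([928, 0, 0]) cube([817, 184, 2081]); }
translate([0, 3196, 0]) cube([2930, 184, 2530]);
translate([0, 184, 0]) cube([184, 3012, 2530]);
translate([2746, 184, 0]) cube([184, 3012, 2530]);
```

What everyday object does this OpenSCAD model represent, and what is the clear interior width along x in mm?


A single room. The interior width is 2562 mm.

Four walls enclosing a rectangle with a door in the front wall — a room. Outside width 2930 minus two 184 mm walls gives 2562 mm.


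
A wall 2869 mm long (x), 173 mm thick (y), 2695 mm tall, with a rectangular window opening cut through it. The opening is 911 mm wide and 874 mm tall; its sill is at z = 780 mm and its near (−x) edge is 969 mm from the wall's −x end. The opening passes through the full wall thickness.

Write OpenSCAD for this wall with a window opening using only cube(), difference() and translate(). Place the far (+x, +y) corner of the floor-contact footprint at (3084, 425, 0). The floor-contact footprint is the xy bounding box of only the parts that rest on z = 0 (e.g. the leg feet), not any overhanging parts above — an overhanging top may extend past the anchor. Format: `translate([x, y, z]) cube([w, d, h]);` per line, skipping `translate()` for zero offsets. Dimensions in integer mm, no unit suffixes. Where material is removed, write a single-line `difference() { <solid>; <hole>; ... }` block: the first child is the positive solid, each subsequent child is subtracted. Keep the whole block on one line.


difference() { translate([215, 252, 0]) cube([2869, 173, 2695]); translate([1184, 252, 780]) cube([911, 173, 874]); }


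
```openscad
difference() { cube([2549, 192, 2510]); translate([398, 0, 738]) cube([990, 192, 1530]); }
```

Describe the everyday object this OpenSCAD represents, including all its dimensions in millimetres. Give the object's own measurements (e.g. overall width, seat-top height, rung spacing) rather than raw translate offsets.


A wall 2549 mm long (x), 192 mm thick (y), 2510 mm tall, with a rectangular window opening cut through it. The opening is 990 mm wide and 1530 mm tall; its sill is at z = 738 mm and its near (−x) edge is 398 mm from the wall's −x end. The opening passes through the full wall thickness.


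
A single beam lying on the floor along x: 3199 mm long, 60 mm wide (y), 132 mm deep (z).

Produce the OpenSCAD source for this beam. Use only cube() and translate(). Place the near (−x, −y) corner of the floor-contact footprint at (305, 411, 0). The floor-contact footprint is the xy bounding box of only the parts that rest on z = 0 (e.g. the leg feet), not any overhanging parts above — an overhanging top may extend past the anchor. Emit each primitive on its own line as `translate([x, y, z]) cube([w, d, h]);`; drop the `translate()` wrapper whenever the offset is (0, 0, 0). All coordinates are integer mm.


translate([305, 411, 0]) cube([3199, 60, 132]);


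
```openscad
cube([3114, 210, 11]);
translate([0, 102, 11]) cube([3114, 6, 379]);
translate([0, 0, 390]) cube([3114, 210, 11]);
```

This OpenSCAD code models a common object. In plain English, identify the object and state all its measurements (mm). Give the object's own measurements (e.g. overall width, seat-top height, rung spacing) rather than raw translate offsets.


An I-beam lying along x, 3114 mm long. Overall section height 401 mm. Two flanges 210 mm wide (y) and 11 mm thick, one on the floor and one at the top; a web 6 mm thick runs between them, centred on the flange width.


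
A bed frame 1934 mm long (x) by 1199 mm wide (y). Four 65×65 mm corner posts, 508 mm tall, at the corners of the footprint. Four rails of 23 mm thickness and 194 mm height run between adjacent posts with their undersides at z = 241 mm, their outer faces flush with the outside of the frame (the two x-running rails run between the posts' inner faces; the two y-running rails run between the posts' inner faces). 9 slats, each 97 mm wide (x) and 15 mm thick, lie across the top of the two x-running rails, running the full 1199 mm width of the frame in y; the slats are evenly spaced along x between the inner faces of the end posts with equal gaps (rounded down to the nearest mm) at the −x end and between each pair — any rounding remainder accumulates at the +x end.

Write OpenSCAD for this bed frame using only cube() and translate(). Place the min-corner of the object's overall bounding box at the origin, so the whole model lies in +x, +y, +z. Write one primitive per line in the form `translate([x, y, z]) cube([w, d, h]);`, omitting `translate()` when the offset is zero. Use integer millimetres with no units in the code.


cube([65, 65, 508]);
translate([0, 1134, 0]) cube([65, 65, 508]);
translate([1869, 0, 0]) cube([65, 65, 508]);
translate([1869, 1134, 0]) cube([65, 65, 508]);
translate([65, 0, 241]) cube([1804, 23, 194]);
translate([65, 1176, 241]) cube([1804, 23, 194]);
translate([0, 65, 241]) cube([23, 1069, 194]);
translate([1911, 65, 241]) cube([23, 1069, 194]);
translate([158, 0, 435]) cube([97, 1199, 15]);
translate([348, 0, 435]) cube([97, 1199, 15]);
translate([538, 0, 435]) cube([97, 1199, 15]);
translate([728, 0, 435]) cube([97, 1199, 15]);
translate([918, 0, 435]) cube([97, 1199, 15]);
translate([1108, 0, 435]) cube([97, 1199, 15]);
translate([1298, 0, 435]) cube([97, 1199, 15]);
translate([1488, 0, 435]) cube([97, 1199, 15]);
translate([1678, 0, 435]) cube([97, 1199, 15]);


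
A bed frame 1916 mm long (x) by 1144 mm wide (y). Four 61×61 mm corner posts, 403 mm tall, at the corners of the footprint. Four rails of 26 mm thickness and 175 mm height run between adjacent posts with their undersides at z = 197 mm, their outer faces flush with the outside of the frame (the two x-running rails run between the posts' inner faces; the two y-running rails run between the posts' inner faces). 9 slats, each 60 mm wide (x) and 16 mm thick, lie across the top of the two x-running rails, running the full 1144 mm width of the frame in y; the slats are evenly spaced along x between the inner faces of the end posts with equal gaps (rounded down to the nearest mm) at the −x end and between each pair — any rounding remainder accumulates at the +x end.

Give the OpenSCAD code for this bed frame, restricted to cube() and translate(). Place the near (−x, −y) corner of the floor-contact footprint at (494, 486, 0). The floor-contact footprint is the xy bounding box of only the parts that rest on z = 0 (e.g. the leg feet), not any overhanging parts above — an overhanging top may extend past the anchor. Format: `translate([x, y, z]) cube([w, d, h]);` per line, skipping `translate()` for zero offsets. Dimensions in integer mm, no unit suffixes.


// slat z = rail_z + rail_h = 197 + 175 = 372
// slat gap = ⌊(1794 − 9·60) / 10⌋ = 125
translate([494, 486, 0]) cube([61, 61, 403]);
translate([494, 1569, 0]) cube([61, 61, 403]);
translate([2349, 486, 0]) cube([61, 61, 403]);
translate([2349, 1569, 0]) cube([61, 61, 403]);
translate([555, 486, 197]) cube([1794, 26, 175]);
translate([555, 1604, 197]) cube([1794, 26, 175]);
translate([494, 547, 197]) cube([26, 1022, 175]);
translate([2384, 547, 197]) cube([26, 1022, 175]);
translate([680, 486, 372]) cube([60, 1144, 16]);
translate([865, 486, 372]) cube([60, 1144, 16]);
translate([1050, 486, 372]) cube([60, 1144, 16]);
translate([1235, 486, 372]) cube([60, 1144, 16]);
translate([1420, 486, 372]) cube([60, 1144, 16]);
translate([1605, 486, 372]) cube([60, 1144, 16]);
translate([1790, 486, 372]) cube([60, 1144, 16]);
translate([1975, 486, 372]) cube([60, 1144, 16]);
translate([2160, 486, 372]) cube([60, 1144, 16]);


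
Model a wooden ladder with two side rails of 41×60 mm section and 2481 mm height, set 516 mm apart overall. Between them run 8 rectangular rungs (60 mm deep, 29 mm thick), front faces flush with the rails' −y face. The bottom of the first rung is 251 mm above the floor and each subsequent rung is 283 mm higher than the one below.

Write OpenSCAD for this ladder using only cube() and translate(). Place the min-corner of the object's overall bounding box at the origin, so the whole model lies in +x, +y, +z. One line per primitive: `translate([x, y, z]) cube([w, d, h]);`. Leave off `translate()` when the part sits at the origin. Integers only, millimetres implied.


cube([41, 60, 2481]);
translate([475, 0, 0]) cube([41, 60, 2481]);
translate([41, 0, 251]) cube([434, 60, 29]);
translate([41, 0, 534]) cube([434, 60, 29]);
translate([41, 0, 817]) cube([434, 60, 29]);
translate([41, 0, 1100]) cube([434, 60, 29]);
translate([41, 0, 1383]) cube([434, 60, 29]);
translate([41, 0, 1666]) cube([434, 60, 29]);
translate([41, 0, 1949]) cube([434, 60, 29]);
translate([41, 0, 2232]) cube([434, 60, 29]);


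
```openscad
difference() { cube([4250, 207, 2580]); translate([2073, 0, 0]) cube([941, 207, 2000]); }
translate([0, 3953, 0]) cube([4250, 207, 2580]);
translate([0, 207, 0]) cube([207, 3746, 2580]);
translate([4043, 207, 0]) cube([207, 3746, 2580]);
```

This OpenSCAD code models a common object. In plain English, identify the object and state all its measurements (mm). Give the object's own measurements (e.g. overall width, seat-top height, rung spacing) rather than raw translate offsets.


A single room: four walls, each 2580 mm tall and 207 mm thick, enclosing an outside footprint 4250×4160 mm (x × y), no floor or roof. The front and back walls (−y and +y sides) run the full x-width; the side walls fit between their inner faces. A door opening 941 mm wide and 2000 mm tall is cut through the front wall from the floor up, its −x edge 2073 mm from the wall's −x end.


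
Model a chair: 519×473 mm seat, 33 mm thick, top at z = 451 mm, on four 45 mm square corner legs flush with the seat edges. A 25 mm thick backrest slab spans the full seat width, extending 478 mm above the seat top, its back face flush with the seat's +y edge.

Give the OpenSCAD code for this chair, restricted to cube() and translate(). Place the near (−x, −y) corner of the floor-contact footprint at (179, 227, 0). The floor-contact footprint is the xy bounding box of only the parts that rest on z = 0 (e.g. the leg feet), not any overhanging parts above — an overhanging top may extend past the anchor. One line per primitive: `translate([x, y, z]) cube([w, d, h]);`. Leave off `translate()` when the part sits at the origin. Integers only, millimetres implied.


translate([179, 227, 418]) cube([519, 473, 33]);
translate([179, 227, 0]) cube([45, 45, 418]);
translate([653, 227, 0]) cube([45, 45, 418]);
translate([179, 655, 0]) cube([45, 45, 418]);
translate([653, 655, 0]) cube([45, 45, 418]);
translate([179, 675, 451]) cube([519, 25, 478]);
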